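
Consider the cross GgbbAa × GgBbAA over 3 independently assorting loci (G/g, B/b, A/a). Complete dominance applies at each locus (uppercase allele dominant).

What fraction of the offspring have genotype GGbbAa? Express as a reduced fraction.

P(GGbbAa) = 1/16

GgbbAa gametes: GbA×2, Gba×2, gbA×2, gba×2
GgBbAA gametes: GBA×2, GbA×2, gBA×2, gbA×2
GgbbAa×GgBbAA grid (8·8=64): GGBbAA=4 GGBbAa=4 GGbbAA=4 GGbbAa=4 GgBbAA=8 GgBbAa=8 GgbbAA=8 GgbbAa=8 ggBbAA=4 ggBbAa=4 ggbbAA=4 ggbbAa=4
GGbbAa hits 4/64; gcd=4; 4÷4/64÷4 = 1/16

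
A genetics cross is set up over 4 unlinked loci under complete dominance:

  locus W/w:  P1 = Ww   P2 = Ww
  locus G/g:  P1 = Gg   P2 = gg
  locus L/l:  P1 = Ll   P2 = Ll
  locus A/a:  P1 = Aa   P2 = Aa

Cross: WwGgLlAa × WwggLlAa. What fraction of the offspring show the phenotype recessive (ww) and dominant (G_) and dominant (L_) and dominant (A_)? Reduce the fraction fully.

WwGgLlAa gametes: WGLA×1, WGLa×1, WGlA×1, WGla×1, WgLA×1, WgLa×1, WglA×1, Wgla×1, wGLA×1, wGLa×1, wGlA×1, wGla×1, wgLA×1, wgLa×1, wglA×1, wgla×1
WwggLlAa gametes: WgLA×2, WgLa×2, WglA×2, Wgla×2, wgLA×2, wgLa×2, wglA×2, wgla×2
WwGgLlAa×WwggLlAa grid (16·16=256): WWGgLLAA=2 WWGgLLAa=4 WWGgLLaa=2 WWGgLlAA=4 WWGgLlAa=8 WWGgLlaa=4 WWGgllAA=2 WWGgllAa=4 WWGgllaa=2 WWggLLAA=2 WWggLLAa=4 WWggLLaa=2 WWggLlAA=4 WWggLlAa=8 WWggLlaa=4 WWggllAA=2 WWggllAa=4 WWggllaa=2 WwGgLLAA=4 WwGgLLAa=8 WwGgLLaa=4 WwGgLlAA=8 WwGgLlAa=16 WwGgLlaa=8 WwGgllAA=4 WwGgllAa=8 WwGgllaa=4 WwggLLAA=4 WwggLLAa=8 WwggLLaa=4 WwggLlAA=8 WwggLlAa=16 WwggLlaa=8 WwggllAA=4 WwggllAa=8 Wwggllaa=4 wwGgLLAA=2 wwGgLLAa=4 wwGgLLaa=2 wwGgLlAA=4 wwGgLlAa=8 wwGgLlaa=4 wwGgllAA=2 wwGgllAa=4 wwGgllaa=2 wwggLLAA=2 wwggLLAa=4 wwggLLaa=2 wwggLlAA=4 wwggLlAa=8 wwggLlaa=4 wwggllAA=2 wwggllAa=4 wwggllaa=2
ww G_ L_ A_ hits 18/256; gcd=2; 18÷2/256÷2 = 9/128

P(ww G_ L_ A_) = 9/128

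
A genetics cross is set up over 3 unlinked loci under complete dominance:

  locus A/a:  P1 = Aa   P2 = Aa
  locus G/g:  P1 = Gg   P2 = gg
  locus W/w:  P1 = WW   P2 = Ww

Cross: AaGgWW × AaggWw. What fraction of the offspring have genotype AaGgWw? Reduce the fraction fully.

P(AaGgWw) = 1/8

AaGgWW gametes: AGW×2, AgW×2, aGW×2, agW×2
AaggWw gametes: AgW×2, Agw×2, agW×2, agw×2
AaGgWW×AaggWw grid (8·8=64): AAGgWW=4 AAGgWw=4 AAggWW=4 AAggWw=4 AaGgWW=8 AaGgWw=8 AaggWW=8 AaggWw=8 aaGgWW=4 aaGgWw=4 aaggWW=4 aaggWw=4
AaGgWw hits 8/64; gcd=8; 8÷8/64÷8 = 1/8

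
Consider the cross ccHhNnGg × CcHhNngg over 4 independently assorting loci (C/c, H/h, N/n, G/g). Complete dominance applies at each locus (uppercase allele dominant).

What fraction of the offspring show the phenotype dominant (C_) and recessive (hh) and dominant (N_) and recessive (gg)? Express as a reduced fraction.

ccHhNnGg gametes: cHNG×2, cHNg×2, cHnG×2, cHng×2, chNG×2, chNg×2, chnG×2, chng×2
CcHhNngg gametes: CHNg×2, CHng×2, ChNg×2, Chng×2, cHNg×2, cHng×2, chNg×2, chng×2
ccHhNnGg×CcHhNngg grid (16·16=256): CcHHNNGg=4 CcHHNNgg=4 CcHHNnGg=8 CcHHNngg=8 CcHHnnGg=4 CcHHnngg=4 CcHhNNGg=8 CcHhNNgg=8 CcHhNnGg=16 CcHhNngg=16 CcHhnnGg=8 CcHhnngg=8 CchhNNGg=4 CchhNNgg=4 CchhNnGg=8 CchhNngg=8 CchhnnGg=4 Cchhnngg=4 ccHHNNGg=4 ccHHNNgg=4 ccHHNnGg=8 ccHHNngg=8 ccHHnnGg=4 ccHHnngg=4 ccHhNNGg=8 ccHhNNgg=8 ccHhNnGg=16 ccHhNngg=16 ccHhnnGg=8 ccHhnngg=8 cchhNNGg=4 cchhNNgg=4 cchhNnGg=8 cchhNngg=8 cchhnnGg=4 cchhnngg=4
C_ hh N_ gg hits 12/256; gcd=4; 12÷4/256÷4 = 3/64

P(C_ hh N_ gg) = 3/64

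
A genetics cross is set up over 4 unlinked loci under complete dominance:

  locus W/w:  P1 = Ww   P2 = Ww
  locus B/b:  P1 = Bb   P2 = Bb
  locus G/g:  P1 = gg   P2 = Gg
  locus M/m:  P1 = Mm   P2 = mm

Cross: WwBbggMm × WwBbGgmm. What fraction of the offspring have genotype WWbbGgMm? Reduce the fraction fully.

WwBbggMm gametes: WBgM×2, WBgm×2, WbgM×2, Wbgm×2, wBgM×2, wBgm×2, wbgM×2, wbgm×2
WwBbGgmm gametes: WBGm×2, WBgm×2, WbGm×2, Wbgm×2, wBGm×2, wBgm×2, wbGm×2, wbgm×2
WwBbggMm×WwBbGgmm grid (16·16=256): WWBBGgMm=4 WWBBGgmm=4 WWBBggMm=4 WWBBggmm=4 WWBbGgMm=8 WWBbGgmm=8 WWBbggMm=8 WWBbggmm=8 WWbbGgMm=4 WWbbGgmm=4 WWbbggMm=4 WWbbggmm=4 WwBBGgMm=8 WwBBGgmm=8 WwBBggMm=8 WwBBggmm=8 WwBbGgMm=16 WwBbGgmm=16 WwBbggMm=16 WwBbggmm=16 WwbbGgMm=8 WwbbGgmm=8 WwbbggMm=8 Wwbbggmm=8 wwBBGgMm=4 wwBBGgmm=4 wwBBggMm=4 wwBBggmm=4 wwBbGgMm=8 wwBbGgmm=8 wwBbggMm=8 wwBbggmm=8 wwbbGgMm=4 wwbbGgmm=4 wwbbggMm=4 wwbbggmm=4
WWbbGgMm hits 4/256; gcd=4; 4÷4/256÷4 = 1/64

P(WWbbGgMm) = 1/64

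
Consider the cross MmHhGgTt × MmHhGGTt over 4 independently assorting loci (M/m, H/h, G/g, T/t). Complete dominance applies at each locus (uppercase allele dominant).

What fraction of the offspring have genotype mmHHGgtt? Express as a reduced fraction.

MmHhGgTt gametes: MHGT×1, MHGt×1, MHgT×1, MHgt×1, MhGT×1, MhGt×1, MhgT×1, Mhgt×1, mHGT×1, mHGt×1, mHgT×1, mHgt×1, mhGT×1, mhGt×1, mhgT×1, mhgt×1
MmHhGGTt gametes: MHGT×2, MHGt×2, MhGT×2, MhGt×2, mHGT×2, mHGt×2, mhGT×2, mhGt×2
MmHhGgTt×MmHhGGTt grid (16·16=256): MMHHGGTT=2 MMHHGGTt=4 MMHHGGtt=2 MMHHGgTT=2 MMHHGgTt=4 MMHHGgtt=2 MMHhGGTT=4 MMHhGGTt=8 MMHhGGtt=4 MMHhGgTT=4 MMHhGgTt=8 MMHhGgtt=4 MMhhGGTT=2 MMhhGGTt=4 MMhhGGtt=2 MMhhGgTT=2 MMhhGgTt=4 MMhhGgtt=2 MmHHGGTT=4 MmHHGGTt=8 MmHHGGtt=4 MmHHGgTT=4 MmHHGgTt=8 MmHHGgtt=4 MmHhGGTT=8 MmHhGGTt=16 MmHhGGtt=8 MmHhGgTT=8 MmHhGgTt=16 MmHhGgtt=8 MmhhGGTT=4 MmhhGGTt=8 MmhhGGtt=4 MmhhGgTT=4 MmhhGgTt=8 MmhhGgtt=4 mmHHGGTT=2 mmHHGGTt=4 mmHHGGtt=2 mmHHGgTT=2 mmHHGgTt=4 mmHHGgtt=2 mmHhGGTT=4 mmHhGGTt=8 mmHhGGtt=4 mmHhGgTT=4 mmHhGgTt=8 mmHhGgtt=4 mmhhGGTT=2 mmhhGGTt=4 mmhhGGtt=2 mmhhGgTT=2 mmhhGgTt=4 mmhhGgtt=2
mmHHGgtt hits 2/256; gcd=2; 2÷2/256÷2 = 1/128

P(mmHHGgtt) = 1/128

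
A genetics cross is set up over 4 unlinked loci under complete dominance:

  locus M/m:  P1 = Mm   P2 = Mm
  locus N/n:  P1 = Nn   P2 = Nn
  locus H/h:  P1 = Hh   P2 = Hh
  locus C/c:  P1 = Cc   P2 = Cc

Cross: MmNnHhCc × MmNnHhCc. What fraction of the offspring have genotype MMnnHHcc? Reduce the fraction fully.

P(MMnnHHcc) = 1/256

MmNnHhCc gametes: MNHC×1, MNHc×1, MNhC×1, MNhc×1, MnHC×1, MnHc×1, MnhC×1, Mnhc×1, mNHC×1, mNHc×1, mNhC×1, mNhc×1, mnHC×1, mnHc×1, mnhC×1, mnhc×1
MmNnHhCc gametes: MNHC×1, MNHc×1, MNhC×1, MNhc×1, MnHC×1, MnHc×1, MnhC×1, Mnhc×1, mNHC×1, mNHc×1, mNhC×1, mNhc×1, mnHC×1, mnHc×1, mnhC×1, mnhc×1
MmNnHhCc×MmNnHhCc grid (16·16=256): MMNNHHCC=1 MMNNHHCc=2 MMNNHHcc=1 MMNNHhCC=2 MMNNHhCc=4 MMNNHhcc=2 MMNNhhCC=1 MMNNhhCc=2 MMNNhhcc=1 MMNnHHCC=2 MMNnHHCc=4 MMNnHHcc=2 MMNnHhCC=4 MMNnHhCc=8 MMNnHhcc=4 MMNnhhCC=2 MMNnhhCc=4 MMNnhhcc=2 MMnnHHCC=1 MMnnHHCc=2 MMnnHHcc=1 MMnnHhCC=2 MMnnHhCc=4 MMnnHhcc=2 MMnnhhCC=1 MMnnhhCc=2 MMnnhhcc=1 MmNNHHCC=2 MmNNHHCc=4 MmNNHHcc=2 MmNNHhCC=4 MmNNHhCc=8 MmNNHhcc=4 MmNNhhCC=2 MmNNhhCc=4 MmNNhhcc=2 MmNnHHCC=4 MmNnHHCc=8 MmNnHHcc=4 MmNnHhCC=8 MmNnHhCc=16 MmNnHhcc=8 MmNnhhCC=4 MmNnhhCc=8 MmNnhhcc=4 MmnnHHCC=2 MmnnHHCc=4 MmnnHHcc=2 MmnnHhCC=4 MmnnHhCc=8 MmnnHhcc=4 MmnnhhCC=2 MmnnhhCc=4 Mmnnhhcc=2 mmNNHHCC=1 mmNNHHCc=2 mmNNHHcc=1 mmNNHhCC=2 mmNNHhCc=4 mmNNHhcc=2 mmNNhhCC=1 mmNNhhCc=2 mmNNhhcc=1 mmNnHHCC=2 mmNnHHCc=4 mmNnHHcc=2 mmNnHhCC=4 mmNnHhCc=8 mmNnHhcc=4 mmNnhhCC=2 mmNnhhCc=4 mmNnhhcc=2 mmnnHHCC=1 mmnnHHCc=2 mmnnHHcc=1 mmnnHhCC=2 mmnnHhCc=4 mmnnHhcc=2 mmnnhhCC=1 mmnnhhCc=2 mmnnhhcc=1
MMnnHHcc hits 1/256; gcd=1; 1÷1/256÷1 = 1/256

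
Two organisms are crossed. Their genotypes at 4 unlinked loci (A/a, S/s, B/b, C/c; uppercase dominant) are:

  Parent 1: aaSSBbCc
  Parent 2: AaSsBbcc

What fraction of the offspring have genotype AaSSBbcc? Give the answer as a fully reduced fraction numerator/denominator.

aaSSBbCc gametes: aSBC×4, aSBc×4, aSbC×4, aSbc×4
AaSsBbcc gametes: ASBc×2, ASbc×2, AsBc×2, Asbc×2, aSBc×2, aSbc×2, asBc×2, asbc×2
aaSSBbCc×AaSsBbcc grid (16·16=256): AaSSBBCc=8 AaSSBBcc=8 AaSSBbCc=16 AaSSBbcc=16 AaSSbbCc=8 AaSSbbcc=8 AaSsBBCc=8 AaSsBBcc=8 AaSsBbCc=16 AaSsBbcc=16 AaSsbbCc=8 AaSsbbcc=8 aaSSBBCc=8 aaSSBBcc=8 aaSSBbCc=16 aaSSBbcc=16 aaSSbbCc=8 aaSSbbcc=8 aaSsBBCc=8 aaSsBBcc=8 aaSsBbCc=16 aaSsBbcc=16 aaSsbbCc=8 aaSsbbcc=8
AaSSBbcc hits 16/256; gcd=16; 16÷16/256÷16 = 1/16

P(AaSSBbcc) = 1/16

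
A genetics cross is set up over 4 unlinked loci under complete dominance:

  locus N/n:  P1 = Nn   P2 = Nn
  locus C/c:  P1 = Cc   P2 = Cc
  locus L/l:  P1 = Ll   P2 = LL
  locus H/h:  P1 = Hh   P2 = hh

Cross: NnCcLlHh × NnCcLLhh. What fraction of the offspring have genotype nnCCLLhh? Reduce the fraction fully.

NnCcLlHh gametes: NCLH×1, NCLh×1, NClH×1, NClh×1, NcLH×1, NcLh×1, NclH×1, Nclh×1, nCLH×1, nCLh×1, nClH×1, nClh×1, ncLH×1, ncLh×1, nclH×1, nclh×1
NnCcLLhh gametes: NCLh×4, NcLh×4, nCLh×4, ncLh×4
NnCcLlHh×NnCcLLhh grid (16·16=256): NNCCLLHh=4 NNCCLLhh=4 NNCCLlHh=4 NNCCLlhh=4 NNCcLLHh=8 NNCcLLhh=8 NNCcLlHh=8 NNCcLlhh=8 NNccLLHh=4 NNccLLhh=4 NNccLlHh=4 NNccLlhh=4 NnCCLLHh=8 NnCCLLhh=8 NnCCLlHh=8 NnCCLlhh=8 NnCcLLHh=16 NnCcLLhh=16 NnCcLlHh=16 NnCcLlhh=16 NnccLLHh=8 NnccLLhh=8 NnccLlHh=8 NnccLlhh=8 nnCCLLHh=4 nnCCLLhh=4 nnCCLlHh=4 nnCCLlhh=4 nnCcLLHh=8 nnCcLLhh=8 nnCcLlHh=8 nnCcLlhh=8 nnccLLHh=4 nnccLLhh=4 nnccLlHh=4 nnccLlhh=4
nnCCLLhh hits 4/256; gcd=4; 4÷4/256÷4 = 1/64

P(nnCCLLhh) = 1/64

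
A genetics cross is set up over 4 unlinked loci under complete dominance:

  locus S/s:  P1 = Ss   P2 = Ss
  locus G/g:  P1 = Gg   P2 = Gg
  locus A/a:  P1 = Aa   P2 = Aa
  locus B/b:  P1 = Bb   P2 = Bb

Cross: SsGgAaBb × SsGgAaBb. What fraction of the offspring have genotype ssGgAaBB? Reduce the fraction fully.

P(ssGgAaBB) = 1/64

SsGgAaBb gametes: SGAB×1, SGAb×1, SGaB×1, SGab×1, SgAB×1, SgAb×1, SgaB×1, Sgab×1, sGAB×1, sGAb×1, sGaB×1, sGab×1, sgAB×1, sgAb×1, sgaB×1, sgab×1
SsGgAaBb gametes: SGAB×1, SGAb×1, SGaB×1, SGab×1, SgAB×1, SgAb×1, SgaB×1, Sgab×1, sGAB×1, sGAb×1, sGaB×1, sGab×1, sgAB×1, sgAb×1, sgaB×1, sgab×1
SsGgAaBb×SsGgAaBb grid (16·16=256): SSGGAABB=1 SSGGAABb=2 SSGGAAbb=1 SSGGAaBB=2 SSGGAaBb=4 SSGGAabb=2 SSGGaaBB=1 SSGGaaBb=2 SSGGaabb=1 SSGgAABB=2 SSGgAABb=4 SSGgAAbb=2 SSGgAaBB=4 SSGgAaBb=8 SSGgAabb=4 SSGgaaBB=2 SSGgaaBb=4 SSGgaabb=2 SSggAABB=1 SSggAABb=2 SSggAAbb=1 SSggAaBB=2 SSggAaBb=4 SSggAabb=2 SSggaaBB=1 SSggaaBb=2 SSggaabb=1 SsGGAABB=2 SsGGAABb=4 SsGGAAbb=2 SsGGAaBB=4 SsGGAaBb=8 SsGGAabb=4 SsGGaaBB=2 SsGGaaBb=4 SsGGaabb=2 SsGgAABB=4 SsGgAABb=8 SsGgAAbb=4 SsGgAaBB=8 SsGgAaBb=16 SsGgAabb=8 SsGgaaBB=4 SsGgaaBb=8 SsGgaabb=4 SsggAABB=2 SsggAABb=4 SsggAAbb=2 SsggAaBB=4 SsggAaBb=8 SsggAabb=4 SsggaaBB=2 SsggaaBb=4 Ssggaabb=2 ssGGAABB=1 ssGGAABb=2 ssGGAAbb=1 ssGGAaBB=2 ssGGAaBb=4 ssGGAabb=2 ssGGaaBB=1 ssGGaaBb=2 ssGGaabb=1 ssGgAABB=2 ssGgAABb=4 ssGgAAbb=2 ssGgAaBB=4 ssGgAaBb=8 ssGgAabb=4 ssGgaaBB=2 ssGgaaBb=4 ssGgaabb=2 ssggAABB=1 ssggAABb=2 ssggAAbb=1 ssggAaBB=2 ssggAaBb=4 ssggAabb=2 ssggaaBB=1 ssggaaBb=2 ssggaabb=1
ssGgAaBB hits 4/256; gcd=4; 4÷4/256÷4 = 1/64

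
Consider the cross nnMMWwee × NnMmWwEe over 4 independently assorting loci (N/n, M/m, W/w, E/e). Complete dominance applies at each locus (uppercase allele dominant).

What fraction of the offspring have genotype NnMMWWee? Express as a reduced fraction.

P(NnMMWWee) = 1/32

nnMMWwee gametes: nMWe×8, nMwe×8
NnMmWwEe gametes: NMWE×1, NMWe×1, NMwE×1, NMwe×1, NmWE×1, NmWe×1, NmwE×1, Nmwe×1, nMWE×1, nMWe×1, nMwE×1, nMwe×1, nmWE×1, nmWe×1, nmwE×1, nmwe×1
nnMMWwee×NnMmWwEe grid (16·16=256): NnMMWWEe=8 NnMMWWee=8 NnMMWwEe=16 NnMMWwee=16 NnMMwwEe=8 NnMMwwee=8 NnMmWWEe=8 NnMmWWee=8 NnMmWwEe=16 NnMmWwee=16 NnMmwwEe=8 NnMmwwee=8 nnMMWWEe=8 nnMMWWee=8 nnMMWwEe=16 nnMMWwee=16 nnMMwwEe=8 nnMMwwee=8 nnMmWWEe=8 nnMmWWee=8 nnMmWwEe=16 nnMmWwee=16 nnMmwwEe=8 nnMmwwee=8
NnMMWWee hits 8/256; gcd=8; 8÷8/256÷8 = 1/32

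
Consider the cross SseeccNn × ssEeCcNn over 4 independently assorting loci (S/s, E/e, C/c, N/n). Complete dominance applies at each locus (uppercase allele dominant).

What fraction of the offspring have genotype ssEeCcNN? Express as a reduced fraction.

P(ssEeCcNN) = 1/32

SseeccNn gametes: SecN×4, Secn×4, secN×4, secn×4
ssEeCcNn gametes: sECN×2, sECn×2, sEcN×2, sEcn×2, seCN×2, seCn×2, secN×2, secn×2
SseeccNn×ssEeCcNn grid (16·16=256): SsEeCcNN=8 SsEeCcNn=16 SsEeCcnn=8 SsEeccNN=8 SsEeccNn=16 SsEeccnn=8 SseeCcNN=8 SseeCcNn=16 SseeCcnn=8 SseeccNN=8 SseeccNn=16 Sseeccnn=8 ssEeCcNN=8 ssEeCcNn=16 ssEeCcnn=8 ssEeccNN=8 ssEeccNn=16 ssEeccnn=8 sseeCcNN=8 sseeCcNn=16 sseeCcnn=8 sseeccNN=8 sseeccNn=16 sseeccnn=8
ssEeCcNN hits 8/256; gcd=8; 8÷8/256÷8 = 1/32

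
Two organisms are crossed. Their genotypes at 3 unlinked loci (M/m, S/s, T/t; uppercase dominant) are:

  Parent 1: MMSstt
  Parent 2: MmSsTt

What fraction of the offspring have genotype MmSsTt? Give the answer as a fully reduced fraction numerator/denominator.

P(MmSsTt) = 1/8

MMSstt gametes: MSt×4, Mst×4
MmSsTt gametes: MST×1, MSt×1, MsT×1, Mst×1, mST×1, mSt×1, msT×1, mst×1
MMSstt×MmSsTt grid (8·8=64): MMSSTt=4 MMSStt=4 MMSsTt=8 MMSstt=8 MMssTt=4 MMsstt=4 MmSSTt=4 MmSStt=4 MmSsTt=8 MmSstt=8 MmssTt=4 Mmsstt=4
MmSsTt hits 8/64; gcd=8; 8÷8/64÷8 = 1/8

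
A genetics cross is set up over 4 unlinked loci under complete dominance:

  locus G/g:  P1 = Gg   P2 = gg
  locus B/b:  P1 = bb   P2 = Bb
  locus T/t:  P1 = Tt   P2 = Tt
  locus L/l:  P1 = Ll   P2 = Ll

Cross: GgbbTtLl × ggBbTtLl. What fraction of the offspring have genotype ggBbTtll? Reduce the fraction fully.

P(ggBbTtll) = 1/32

GgbbTtLl gametes: GbTL×2, GbTl×2, GbtL×2, Gbtl×2, gbTL×2, gbTl×2, gbtL×2, gbtl×2
ggBbTtLl gametes: gBTL×2, gBTl×2, gBtL×2, gBtl×2, gbTL×2, gbTl×2, gbtL×2, gbtl×2
GgbbTtLl×ggBbTtLl grid (16·16=256): GgBbTTLL=4 GgBbTTLl=8 GgBbTTll=4 GgBbTtLL=8 GgBbTtLl=16 GgBbTtll=8 GgBbttLL=4 GgBbttLl=8 GgBbttll=4 GgbbTTLL=4 GgbbTTLl=8 GgbbTTll=4 GgbbTtLL=8 GgbbTtLl=16 GgbbTtll=8 GgbbttLL=4 GgbbttLl=8 Ggbbttll=4 ggBbTTLL=4 ggBbTTLl=8 ggBbTTll=4 ggBbTtLL=8 ggBbTtLl=16 ggBbTtll=8 ggBbttLL=4 ggBbttLl=8 ggBbttll=4 ggbbTTLL=4 ggbbTTLl=8 ggbbTTll=4 ggbbTtLL=8 ggbbTtLl=16 ggbbTtll=8 ggbbttLL=4 ggbbttLl=8 ggbbttll=4
ggBbTtll hits 8/256; gcd=8; 8÷8/256÷8 = 1/32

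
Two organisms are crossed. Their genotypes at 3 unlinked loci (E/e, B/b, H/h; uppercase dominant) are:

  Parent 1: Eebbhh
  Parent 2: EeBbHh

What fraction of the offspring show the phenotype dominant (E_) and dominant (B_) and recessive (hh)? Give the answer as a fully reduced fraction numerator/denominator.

P(E_ B_ hh) = 3/16

Eebbhh gametes: Ebh×4, ebh×4
EeBbHh gametes: EBH×1, EBh×1, EbH×1, Ebh×1, eBH×1, eBh×1, ebH×1, ebh×1
Eebbhh×EeBbHh grid (8·8=64): EEBbHh=4 EEBbhh=4 EEbbHh=4 EEbbhh=4 EeBbHh=8 EeBbhh=8 EebbHh=8 Eebbhh=8 eeBbHh=4 eeBbhh=4 eebbHh=4 eebbhh=4
E_ B_ hh hits 12/64; gcd=4; 12÷4/64÷4 = 3/16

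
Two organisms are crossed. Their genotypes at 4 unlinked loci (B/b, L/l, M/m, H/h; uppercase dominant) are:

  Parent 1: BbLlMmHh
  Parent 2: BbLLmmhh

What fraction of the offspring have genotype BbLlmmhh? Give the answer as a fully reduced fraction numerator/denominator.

P(BbLlmmhh) = 1/16

BbLlMmHh gametes: BLMH×1, BLMh×1, BLmH×1, BLmh×1, BlMH×1, BlMh×1, BlmH×1, Blmh×1, bLMH×1, bLMh×1, bLmH×1, bLmh×1, blMH×1, blMh×1, blmH×1, blmh×1
BbLLmmhh gametes: BLmh×8, bLmh×8
BbLlMmHh×BbLLmmhh grid (16·16=256): BBLLMmHh=8 BBLLMmhh=8 BBLLmmHh=8 BBLLmmhh=8 BBLlMmHh=8 BBLlMmhh=8 BBLlmmHh=8 BBLlmmhh=8 BbLLMmHh=16 BbLLMmhh=16 BbLLmmHh=16 BbLLmmhh=16 BbLlMmHh=16 BbLlMmhh=16 BbLlmmHh=16 BbLlmmhh=16 bbLLMmHh=8 bbLLMmhh=8 bbLLmmHh=8 bbLLmmhh=8 bbLlMmHh=8 bbLlMmhh=8 bbLlmmHh=8 bbLlmmhh=8
BbLlmmhh hits 16/256; gcd=16; 16÷16/256÷16 = 1/16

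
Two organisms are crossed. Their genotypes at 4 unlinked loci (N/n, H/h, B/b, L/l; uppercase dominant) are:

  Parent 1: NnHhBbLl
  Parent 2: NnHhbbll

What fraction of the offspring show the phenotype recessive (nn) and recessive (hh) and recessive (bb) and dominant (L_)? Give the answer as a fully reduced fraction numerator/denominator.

P(nn hh bb L_) = 1/64

NnHhBbLl gametes: NHBL×1, NHBl×1, NHbL×1, NHbl×1, NhBL×1, NhBl×1, NhbL×1, Nhbl×1, nHBL×1, nHBl×1, nHbL×1, nHbl×1, nhBL×1, nhBl×1, nhbL×1, nhbl×1
NnHhbbll gametes: NHbl×4, Nhbl×4, nHbl×4, nhbl×4
NnHhBbLl×NnHhbbll grid (16·16=256): NNHHBbLl=4 NNHHBbll=4 NNHHbbLl=4 NNHHbbll=4 NNHhBbLl=8 NNHhBbll=8 NNHhbbLl=8 NNHhbbll=8 NNhhBbLl=4 NNhhBbll=4 NNhhbbLl=4 NNhhbbll=4 NnHHBbLl=8 NnHHBbll=8 NnHHbbLl=8 NnHHbbll=8 NnHhBbLl=16 NnHhBbll=16 NnHhbbLl=16 NnHhbbll=16 NnhhBbLl=8 NnhhBbll=8 NnhhbbLl=8 Nnhhbbll=8 nnHHBbLl=4 nnHHBbll=4 nnHHbbLl=4 nnHHbbll=4 nnHhBbLl=8 nnHhBbll=8 nnHhbbLl=8 nnHhbbll=8 nnhhBbLl=4 nnhhBbll=4 nnhhbbLl=4 nnhhbbll=4
nn hh bb L_ hits 4/256; gcd=4; 4÷4/256÷4 = 1/64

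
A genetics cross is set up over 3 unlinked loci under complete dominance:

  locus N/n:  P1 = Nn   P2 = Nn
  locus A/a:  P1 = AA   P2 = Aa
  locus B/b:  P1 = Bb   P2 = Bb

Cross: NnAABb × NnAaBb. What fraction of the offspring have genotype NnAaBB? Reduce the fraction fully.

NnAABb gametes: NAB×2, NAb×2, nAB×2, nAb×2
NnAaBb gametes: NAB×1, NAb×1, NaB×1, Nab×1, nAB×1, nAb×1, naB×1, nab×1
NnAABb×NnAaBb grid (8·8=64): NNAABB=2 NNAABb=4 NNAAbb=2 NNAaBB=2 NNAaBb=4 NNAabb=2 NnAABB=4 NnAABb=8 NnAAbb=4 NnAaBB=4 NnAaBb=8 NnAabb=4 nnAABB=2 nnAABb=4 nnAAbb=2 nnAaBB=2 nnAaBb=4 nnAabb=2
NnAaBB hits 4/64; gcd=4; 4÷4/64÷4 = 1/16

P(NnAaBB) = 1/16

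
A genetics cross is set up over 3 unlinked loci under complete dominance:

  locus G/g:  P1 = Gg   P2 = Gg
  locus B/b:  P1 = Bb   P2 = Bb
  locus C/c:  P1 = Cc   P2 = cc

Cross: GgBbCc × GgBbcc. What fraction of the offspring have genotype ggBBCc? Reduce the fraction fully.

P(ggBBCc) = 1/32

GgBbCc gametes: GBC×1, GBc×1, GbC×1, Gbc×1, gBC×1, gBc×1, gbC×1, gbc×1
GgBbcc gametes: GBc×2, Gbc×2, gBc×2, gbc×2
GgBbCc×GgBbcc grid (8·8=64): GGBBCc=2 GGBBcc=2 GGBbCc=4 GGBbcc=4 GGbbCc=2 GGbbcc=2 GgBBCc=4 GgBBcc=4 GgBbCc=8 GgBbcc=8 GgbbCc=4 Ggbbcc=4 ggBBCc=2 ggBBcc=2 ggBbCc=4 ggBbcc=4 ggbbCc=2 ggbbcc=2
ggBBCc hits 2/64; gcd=2; 2÷2/64÷2 = 1/32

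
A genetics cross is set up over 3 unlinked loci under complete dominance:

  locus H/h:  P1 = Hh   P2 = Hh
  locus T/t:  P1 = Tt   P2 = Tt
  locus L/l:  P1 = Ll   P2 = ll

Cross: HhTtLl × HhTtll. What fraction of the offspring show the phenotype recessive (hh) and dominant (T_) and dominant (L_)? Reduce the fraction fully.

HhTtLl gametes: HTL×1, HTl×1, HtL×1, Htl×1, hTL×1, hTl×1, htL×1, htl×1
HhTtll gametes: HTl×2, Htl×2, hTl×2, htl×2
HhTtLl×HhTtll grid (8·8=64): HHTTLl=2 HHTTll=2 HHTtLl=4 HHTtll=4 HHttLl=2 HHttll=2 HhTTLl=4 HhTTll=4 HhTtLl=8 HhTtll=8 HhttLl=4 Hhttll=4 hhTTLl=2 hhTTll=2 hhTtLl=4 hhTtll=4 hhttLl=2 hhttll=2
hh T_ L_ hits 6/64; gcd=2; 6÷2/64÷2 = 3/32

P(hh T_ L_) = 3/32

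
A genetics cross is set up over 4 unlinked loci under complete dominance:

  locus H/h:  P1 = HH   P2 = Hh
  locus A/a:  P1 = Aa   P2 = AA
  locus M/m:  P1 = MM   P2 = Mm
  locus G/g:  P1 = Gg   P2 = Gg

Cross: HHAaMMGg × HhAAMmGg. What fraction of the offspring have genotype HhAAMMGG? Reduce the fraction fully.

HHAaMMGg gametes: HAMG×4, HAMg×4, HaMG×4, HaMg×4
HhAAMmGg gametes: HAMG×2, HAMg×2, HAmG×2, HAmg×2, hAMG×2, hAMg×2, hAmG×2, hAmg×2
HHAaMMGg×HhAAMmGg grid (16·16=256): HHAAMMGG=8 HHAAMMGg=16 HHAAMMgg=8 HHAAMmGG=8 HHAAMmGg=16 HHAAMmgg=8 HHAaMMGG=8 HHAaMMGg=16 HHAaMMgg=8 HHAaMmGG=8 HHAaMmGg=16 HHAaMmgg=8 HhAAMMGG=8 HhAAMMGg=16 HhAAMMgg=8 HhAAMmGG=8 HhAAMmGg=16 HhAAMmgg=8 HhAaMMGG=8 HhAaMMGg=16 HhAaMMgg=8 HhAaMmGG=8 HhAaMmGg=16 HhAaMmgg=8
HhAAMMGG hits 8/256; gcd=8; 8÷8/256÷8 = 1/32

P(HhAAMMGG) = 1/32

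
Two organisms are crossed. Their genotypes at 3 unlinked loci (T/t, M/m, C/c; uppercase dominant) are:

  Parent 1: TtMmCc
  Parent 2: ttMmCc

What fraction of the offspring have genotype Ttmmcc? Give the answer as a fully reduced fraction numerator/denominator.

TtMmCc gametes: TMC×1, TMc×1, TmC×1, Tmc×1, tMC×1, tMc×1, tmC×1, tmc×1
ttMmCc gametes: tMC×2, tMc×2, tmC×2, tmc×2
TtMmCc×ttMmCc grid (8·8=64): TtMMCC=2 TtMMCc=4 TtMMcc=2 TtMmCC=4 TtMmCc=8 TtMmcc=4 TtmmCC=2 TtmmCc=4 Ttmmcc=2 ttMMCC=2 ttMMCc=4 ttMMcc=2 ttMmCC=4 ttMmCc=8 ttMmcc=4 ttmmCC=2 ttmmCc=4 ttmmcc=2
Ttmmcc hits 2/64; gcd=2; 2÷2/64÷2 = 1/32

P(Ttmmcc) = 1/32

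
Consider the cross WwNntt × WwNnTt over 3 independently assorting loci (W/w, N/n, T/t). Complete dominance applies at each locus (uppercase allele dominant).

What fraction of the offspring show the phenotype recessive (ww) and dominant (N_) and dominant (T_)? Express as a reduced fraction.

P(ww N_ T_) = 3/32

WwNntt gametes: WNt×2, Wnt×2, wNt×2, wnt×2
WwNnTt gametes: WNT×1, WNt×1, WnT×1, Wnt×1, wNT×1, wNt×1, wnT×1, wnt×1
WwNntt×WwNnTt grid (8·8=64): WWNNTt=2 WWNNtt=2 WWNnTt=4 WWNntt=4 WWnnTt=2 WWnntt=2 WwNNTt=4 WwNNtt=4 WwNnTt=8 WwNntt=8 WwnnTt=4 Wwnntt=4 wwNNTt=2 wwNNtt=2 wwNnTt=4 wwNntt=4 wwnnTt=2 wwnntt=2
ww N_ T_ hits 6/64; gcd=2; 6÷2/64÷2 = 3/32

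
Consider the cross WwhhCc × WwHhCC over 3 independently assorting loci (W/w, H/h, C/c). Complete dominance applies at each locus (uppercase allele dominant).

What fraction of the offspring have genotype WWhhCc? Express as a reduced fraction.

P(WWhhCc) = 1/16

WwhhCc gametes: WhC×2, Whc×2, whC×2, whc×2
WwHhCC gametes: WHC×2, WhC×2, wHC×2, whC×2
WwhhCc×WwHhCC grid (8·8=64): WWHhCC=4 WWHhCc=4 WWhhCC=4 WWhhCc=4 WwHhCC=8 WwHhCc=8 WwhhCC=8 WwhhCc=8 wwHhCC=4 wwHhCc=4 wwhhCC=4 wwhhCc=4
WWhhCc hits 4/64; gcd=4; 4÷4/64÷4 = 1/16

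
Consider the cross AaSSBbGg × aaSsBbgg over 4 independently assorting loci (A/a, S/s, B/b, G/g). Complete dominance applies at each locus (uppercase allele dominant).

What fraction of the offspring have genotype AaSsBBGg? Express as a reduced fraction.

P(AaSsBBGg) = 1/32

AaSSBbGg gametes: ASBG×2, ASBg×2, ASbG×2, ASbg×2, aSBG×2, aSBg×2, aSbG×2, aSbg×2
aaSsBbgg gametes: aSBg×4, aSbg×4, asBg×4, asbg×4
AaSSBbGg×aaSsBbgg grid (16·16=256): AaSSBBGg=8 AaSSBBgg=8 AaSSBbGg=16 AaSSBbgg=16 AaSSbbGg=8 AaSSbbgg=8 AaSsBBGg=8 AaSsBBgg=8 AaSsBbGg=16 AaSsBbgg=16 AaSsbbGg=8 AaSsbbgg=8 aaSSBBGg=8 aaSSBBgg=8 aaSSBbGg=16 aaSSBbgg=16 aaSSbbGg=8 aaSSbbgg=8 aaSsBBGg=8 aaSsBBgg=8 aaSsBbGg=16 aaSsBbgg=16 aaSsbbGg=8 aaSsbbgg=8
AaSsBBGg hits 8/256; gcd=8; 8÷8/256÷8 = 1/32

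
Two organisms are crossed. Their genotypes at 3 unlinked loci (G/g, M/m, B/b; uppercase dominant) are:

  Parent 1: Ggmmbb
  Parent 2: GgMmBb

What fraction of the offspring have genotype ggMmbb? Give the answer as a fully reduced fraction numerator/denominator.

Ggmmbb gametes: Gmb×4, gmb×4
GgMmBb gametes: GMB×1, GMb×1, GmB×1, Gmb×1, gMB×1, gMb×1, gmB×1, gmb×1
Ggmmbb×GgMmBb grid (8·8=64): GGMmBb=4 GGMmbb=4 GGmmBb=4 GGmmbb=4 GgMmBb=8 GgMmbb=8 GgmmBb=8 Ggmmbb=8 ggMmBb=4 ggMmbb=4 ggmmBb=4 ggmmbb=4
ggMmbb hits 4/64; gcd=4; 4÷4/64÷4 = 1/16

P(ggMmbb) = 1/16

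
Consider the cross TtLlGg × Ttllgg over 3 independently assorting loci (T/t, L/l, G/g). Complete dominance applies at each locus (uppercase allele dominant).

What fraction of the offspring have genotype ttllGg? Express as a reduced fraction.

TtLlGg gametes: TLG×1, TLg×1, TlG×1, Tlg×1, tLG×1, tLg×1, tlG×1, tlg×1
Ttllgg gametes: Tlg×4, tlg×4
TtLlGg×Ttllgg grid (8·8=64): TTLlGg=4 TTLlgg=4 TTllGg=4 TTllgg=4 TtLlGg=8 TtLlgg=8 TtllGg=8 Ttllgg=8 ttLlGg=4 ttLlgg=4 ttllGg=4 ttllgg=4
ttllGg hits 4/64; gcd=4; 4÷4/64÷4 = 1/16

P(ttllGg) = 1/16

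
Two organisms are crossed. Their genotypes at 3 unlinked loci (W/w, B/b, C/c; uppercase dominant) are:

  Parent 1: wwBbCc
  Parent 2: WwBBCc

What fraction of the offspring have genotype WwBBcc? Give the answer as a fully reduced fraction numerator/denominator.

P(WwBBcc) = 1/16

wwBbCc gametes: wBC×2, wBc×2, wbC×2, wbc×2
WwBBCc gametes: WBC×2, WBc×2, wBC×2, wBc×2
wwBbCc×WwBBCc grid (8·8=64): WwBBCC=4 WwBBCc=8 WwBBcc=4 WwBbCC=4 WwBbCc=8 WwBbcc=4 wwBBCC=4 wwBBCc=8 wwBBcc=4 wwBbCC=4 wwBbCc=8 wwBbcc=4
WwBBcc hits 4/64; gcd=4; 4÷4/64÷4 = 1/16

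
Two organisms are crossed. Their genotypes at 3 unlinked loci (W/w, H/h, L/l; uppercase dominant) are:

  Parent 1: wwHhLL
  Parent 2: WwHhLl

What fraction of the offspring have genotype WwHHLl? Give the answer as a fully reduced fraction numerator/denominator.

P(WwHHLl) = 1/16

wwHhLL gametes: wHL×4, whL×4
WwHhLl gametes: WHL×1, WHl×1, WhL×1, Whl×1, wHL×1, wHl×1, whL×1, whl×1
wwHhLL×WwHhLl grid (8·8=64): WwHHLL=4 WwHHLl=4 WwHhLL=8 WwHhLl=8 WwhhLL=4 WwhhLl=4 wwHHLL=4 wwHHLl=4 wwHhLL=8 wwHhLl=8 wwhhLL=4 wwhhLl=4
WwHHLl hits 4/64; gcd=4; 4÷4/64÷4 = 1/16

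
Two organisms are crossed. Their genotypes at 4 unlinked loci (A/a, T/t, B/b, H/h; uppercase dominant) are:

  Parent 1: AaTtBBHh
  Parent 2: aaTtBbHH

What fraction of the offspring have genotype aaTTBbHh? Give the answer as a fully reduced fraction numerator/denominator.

AaTtBBHh gametes: ATBH×2, ATBh×2, AtBH×2, AtBh×2, aTBH×2, aTBh×2, atBH×2, atBh×2
aaTtBbHH gametes: aTBH×4, aTbH×4, atBH×4, atbH×4
AaTtBBHh×aaTtBbHH grid (16·16=256): AaTTBBHH=8 AaTTBBHh=8 AaTTBbHH=8 AaTTBbHh=8 AaTtBBHH=16 AaTtBBHh=16 AaTtBbHH=16 AaTtBbHh=16 AattBBHH=8 AattBBHh=8 AattBbHH=8 AattBbHh=8 aaTTBBHH=8 aaTTBBHh=8 aaTTBbHH=8 aaTTBbHh=8 aaTtBBHH=16 aaTtBBHh=16 aaTtBbHH=16 aaTtBbHh=16 aattBBHH=8 aattBBHh=8 aattBbHH=8 aattBbHh=8
aaTTBbHh hits 8/256; gcd=8; 8÷8/256÷8 = 1/32

P(aaTTBbHh) = 1/32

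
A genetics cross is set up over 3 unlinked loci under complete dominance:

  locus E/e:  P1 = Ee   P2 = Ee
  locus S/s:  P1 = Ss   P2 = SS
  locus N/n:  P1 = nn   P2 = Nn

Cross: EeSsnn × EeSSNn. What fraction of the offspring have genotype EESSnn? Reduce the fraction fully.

P(EESSnn) = 1/16

EeSsnn gametes: ESn×2, Esn×2, eSn×2, esn×2
EeSSNn gametes: ESN×2, ESn×2, eSN×2, eSn×2
EeSsnn×EeSSNn grid (8·8=64): EESSNn=4 EESSnn=4 EESsNn=4 EESsnn=4 EeSSNn=8 EeSSnn=8 EeSsNn=8 EeSsnn=8 eeSSNn=4 eeSSnn=4 eeSsNn=4 eeSsnn=4
EESSnn hits 4/64; gcd=4; 4÷4/64÷4 = 1/16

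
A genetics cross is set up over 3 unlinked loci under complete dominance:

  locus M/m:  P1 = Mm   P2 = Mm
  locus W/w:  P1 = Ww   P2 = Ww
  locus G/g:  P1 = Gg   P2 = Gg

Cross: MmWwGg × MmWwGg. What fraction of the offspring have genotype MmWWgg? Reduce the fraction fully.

MmWwGg gametes: MWG×1, MWg×1, MwG×1, Mwg×1, mWG×1, mWg×1, mwG×1, mwg×1
MmWwGg gametes: MWG×1, MWg×1, MwG×1, Mwg×1, mWG×1, mWg×1, mwG×1, mwg×1
MmWwGg×MmWwGg grid (8·8=64): MMWWGG=1 MMWWGg=2 MMWWgg=1 MMWwGG=2 MMWwGg=4 MMWwgg=2 MMwwGG=1 MMwwGg=2 MMwwgg=1 MmWWGG=2 MmWWGg=4 MmWWgg=2 MmWwGG=4 MmWwGg=8 MmWwgg=4 MmwwGG=2 MmwwGg=4 Mmwwgg=2 mmWWGG=1 mmWWGg=2 mmWWgg=1 mmWwGG=2 mmWwGg=4 mmWwgg=2 mmwwGG=1 mmwwGg=2 mmwwgg=1
MmWWgg hits 2/64; gcd=2; 2÷2/64÷2 = 1/32

P(MmWWgg) = 1/32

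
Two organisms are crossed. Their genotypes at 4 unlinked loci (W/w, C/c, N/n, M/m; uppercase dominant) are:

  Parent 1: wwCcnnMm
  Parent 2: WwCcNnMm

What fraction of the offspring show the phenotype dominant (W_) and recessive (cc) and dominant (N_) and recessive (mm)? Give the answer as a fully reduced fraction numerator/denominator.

P(W_ cc N_ mm) = 1/64

wwCcnnMm gametes: wCnM×4, wCnm×4, wcnM×4, wcnm×4
WwCcNnMm gametes: WCNM×1, WCNm×1, WCnM×1, WCnm×1, WcNM×1, WcNm×1, WcnM×1, Wcnm×1, wCNM×1, wCNm×1, wCnM×1, wCnm×1, wcNM×1, wcNm×1, wcnM×1, wcnm×1
wwCcnnMm×WwCcNnMm grid (16·16=256): WwCCNnMM=4 WwCCNnMm=8 WwCCNnmm=4 WwCCnnMM=4 WwCCnnMm=8 WwCCnnmm=4 WwCcNnMM=8 WwCcNnMm=16 WwCcNnmm=8 WwCcnnMM=8 WwCcnnMm=16 WwCcnnmm=8 WwccNnMM=4 WwccNnMm=8 WwccNnmm=4 WwccnnMM=4 WwccnnMm=8 Wwccnnmm=4 wwCCNnMM=4 wwCCNnMm=8 wwCCNnmm=4 wwCCnnMM=4 wwCCnnMm=8 wwCCnnmm=4 wwCcNnMM=8 wwCcNnMm=16 wwCcNnmm=8 wwCcnnMM=8 wwCcnnMm=16 wwCcnnmm=8 wwccNnMM=4 wwccNnMm=8 wwccNnmm=4 wwccnnMM=4 wwccnnMm=8 wwccnnmm=4
W_ cc N_ mm hits 4/256; gcd=4; 4÷4/256÷4 = 1/64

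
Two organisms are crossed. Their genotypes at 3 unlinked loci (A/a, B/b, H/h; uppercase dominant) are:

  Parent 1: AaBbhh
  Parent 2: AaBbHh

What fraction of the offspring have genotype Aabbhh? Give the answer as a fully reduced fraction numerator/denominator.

P(Aabbhh) = 1/16

AaBbhh gametes: ABh×2, Abh×2, aBh×2, abh×2
AaBbHh gametes: ABH×1, ABh×1, AbH×1, Abh×1, aBH×1, aBh×1, abH×1, abh×1
AaBbhh×AaBbHh grid (8·8=64): AABBHh=2 AABBhh=2 AABbHh=4 AABbhh=4 AAbbHh=2 AAbbhh=2 AaBBHh=4 AaBBhh=4 AaBbHh=8 AaBbhh=8 AabbHh=4 Aabbhh=4 aaBBHh=2 aaBBhh=2 aaBbHh=4 aaBbhh=4 aabbHh=2 aabbhh=2
Aabbhh hits 4/64; gcd=4; 4÷4/64÷4 = 1/16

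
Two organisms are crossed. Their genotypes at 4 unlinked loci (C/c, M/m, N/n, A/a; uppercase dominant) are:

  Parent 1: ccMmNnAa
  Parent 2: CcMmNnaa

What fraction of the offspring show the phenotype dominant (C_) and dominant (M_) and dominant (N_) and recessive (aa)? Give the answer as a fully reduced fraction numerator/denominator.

P(C_ M_ N_ aa) = 9/64

ccMmNnAa gametes: cMNA×2, cMNa×2, cMnA×2, cMna×2, cmNA×2, cmNa×2, cmnA×2, cmna×2
CcMmNnaa gametes: CMNa×2, CMna×2, CmNa×2, Cmna×2, cMNa×2, cMna×2, cmNa×2, cmna×2
ccMmNnAa×CcMmNnaa grid (16·16=256): CcMMNNAa=4 CcMMNNaa=4 CcMMNnAa=8 CcMMNnaa=8 CcMMnnAa=4 CcMMnnaa=4 CcMmNNAa=8 CcMmNNaa=8 CcMmNnAa=16 CcMmNnaa=16 CcMmnnAa=8 CcMmnnaa=8 CcmmNNAa=4 CcmmNNaa=4 CcmmNnAa=8 CcmmNnaa=8 CcmmnnAa=4 Ccmmnnaa=4 ccMMNNAa=4 ccMMNNaa=4 ccMMNnAa=8 ccMMNnaa=8 ccMMnnAa=4 ccMMnnaa=4 ccMmNNAa=8 ccMmNNaa=8 ccMmNnAa=16 ccMmNnaa=16 ccMmnnAa=8 ccMmnnaa=8 ccmmNNAa=4 ccmmNNaa=4 ccmmNnAa=8 ccmmNnaa=8 ccmmnnAa=4 ccmmnnaa=4
C_ M_ N_ aa hits 36/256; gcd=4; 36÷4/256÷4 = 9/64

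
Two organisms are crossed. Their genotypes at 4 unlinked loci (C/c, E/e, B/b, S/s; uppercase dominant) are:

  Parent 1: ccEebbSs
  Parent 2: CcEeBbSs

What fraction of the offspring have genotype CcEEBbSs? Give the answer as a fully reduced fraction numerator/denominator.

ccEebbSs gametes: cEbS×4, cEbs×4, cebS×4, cebs×4
CcEeBbSs gametes: CEBS×1, CEBs×1, CEbS×1, CEbs×1, CeBS×1, CeBs×1, CebS×1, Cebs×1, cEBS×1, cEBs×1, cEbS×1, cEbs×1, ceBS×1, ceBs×1, cebS×1, cebs×1
ccEebbSs×CcEeBbSs grid (16·16=256): CcEEBbSS=4 CcEEBbSs=8 CcEEBbss=4 CcEEbbSS=4 CcEEbbSs=8 CcEEbbss=4 CcEeBbSS=8 CcEeBbSs=16 CcEeBbss=8 CcEebbSS=8 CcEebbSs=16 CcEebbss=8 CceeBbSS=4 CceeBbSs=8 CceeBbss=4 CceebbSS=4 CceebbSs=8 Cceebbss=4 ccEEBbSS=4 ccEEBbSs=8 ccEEBbss=4 ccEEbbSS=4 ccEEbbSs=8 ccEEbbss=4 ccEeBbSS=8 ccEeBbSs=16 ccEeBbss=8 ccEebbSS=8 ccEebbSs=16 ccEebbss=8 cceeBbSS=4 cceeBbSs=8 cceeBbss=4 cceebbSS=4 cceebbSs=8 cceebbss=4
CcEEBbSs hits 8/256; gcd=8; 8÷8/256÷8 = 1/32

P(CcEEBbSs) = 1/32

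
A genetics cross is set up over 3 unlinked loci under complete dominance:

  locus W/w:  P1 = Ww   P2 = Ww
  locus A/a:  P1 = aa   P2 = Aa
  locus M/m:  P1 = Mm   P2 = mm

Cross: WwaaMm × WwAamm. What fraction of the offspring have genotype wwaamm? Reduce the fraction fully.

WwaaMm gametes: WaM×2, Wam×2, waM×2, wam×2
WwAamm gametes: WAm×2, Wam×2, wAm×2, wam×2
WwaaMm×WwAamm grid (8·8=64): WWAaMm=4 WWAamm=4 WWaaMm=4 WWaamm=4 WwAaMm=8 WwAamm=8 WwaaMm=8 Wwaamm=8 wwAaMm=4 wwAamm=4 wwaaMm=4 wwaamm=4
wwaamm hits 4/64; gcd=4; 4÷4/64÷4 = 1/16

P(wwaamm) = 1/16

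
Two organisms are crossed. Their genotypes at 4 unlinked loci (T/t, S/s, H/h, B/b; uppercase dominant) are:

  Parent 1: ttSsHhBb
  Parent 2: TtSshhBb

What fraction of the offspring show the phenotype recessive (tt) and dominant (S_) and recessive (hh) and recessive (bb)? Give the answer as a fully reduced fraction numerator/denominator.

ttSsHhBb gametes: tSHB×2, tSHb×2, tShB×2, tShb×2, tsHB×2, tsHb×2, tshB×2, tshb×2
TtSshhBb gametes: TShB×2, TShb×2, TshB×2, Tshb×2, tShB×2, tShb×2, tshB×2, tshb×2
ttSsHhBb×TtSshhBb grid (16·16=256): TtSSHhBB=4 TtSSHhBb=8 TtSSHhbb=4 TtSShhBB=4 TtSShhBb=8 TtSShhbb=4 TtSsHhBB=8 TtSsHhBb=16 TtSsHhbb=8 TtSshhBB=8 TtSshhBb=16 TtSshhbb=8 TtssHhBB=4 TtssHhBb=8 TtssHhbb=4 TtsshhBB=4 TtsshhBb=8 Ttsshhbb=4 ttSSHhBB=4 ttSSHhBb=8 ttSSHhbb=4 ttSShhBB=4 ttSShhBb=8 ttSShhbb=4 ttSsHhBB=8 ttSsHhBb=16 ttSsHhbb=8 ttSshhBB=8 ttSshhBb=16 ttSshhbb=8 ttssHhBB=4 ttssHhBb=8 ttssHhbb=4 ttsshhBB=4 ttsshhBb=8 ttsshhbb=4
tt S_ hh bb hits 12/256; gcd=4; 12÷4/256÷4 = 3/64

P(tt S_ hh bb) = 3/64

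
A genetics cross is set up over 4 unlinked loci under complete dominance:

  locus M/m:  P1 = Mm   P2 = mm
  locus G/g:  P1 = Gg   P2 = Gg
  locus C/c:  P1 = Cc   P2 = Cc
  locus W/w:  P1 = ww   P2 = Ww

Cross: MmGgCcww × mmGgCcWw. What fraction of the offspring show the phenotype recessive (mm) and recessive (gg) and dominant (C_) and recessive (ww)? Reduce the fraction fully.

P(mm gg C_ ww) = 3/64

MmGgCcww gametes: MGCw×2, MGcw×2, MgCw×2, Mgcw×2, mGCw×2, mGcw×2, mgCw×2, mgcw×2
mmGgCcWw gametes: mGCW×2, mGCw×2, mGcW×2, mGcw×2, mgCW×2, mgCw×2, mgcW×2, mgcw×2
MmGgCcww×mmGgCcWw grid (16·16=256): MmGGCCWw=4 MmGGCCww=4 MmGGCcWw=8 MmGGCcww=8 MmGGccWw=4 MmGGccww=4 MmGgCCWw=8 MmGgCCww=8 MmGgCcWw=16 MmGgCcww=16 MmGgccWw=8 MmGgccww=8 MmggCCWw=4 MmggCCww=4 MmggCcWw=8 MmggCcww=8 MmggccWw=4 Mmggccww=4 mmGGCCWw=4 mmGGCCww=4 mmGGCcWw=8 mmGGCcww=8 mmGGccWw=4 mmGGccww=4 mmGgCCWw=8 mmGgCCww=8 mmGgCcWw=16 mmGgCcww=16 mmGgccWw=8 mmGgccww=8 mmggCCWw=4 mmggCCww=4 mmggCcWw=8 mmggCcww=8 mmggccWw=4 mmggccww=4
mm gg C_ ww hits 12/256; gcd=4; 12÷4/256÷4 = 3/64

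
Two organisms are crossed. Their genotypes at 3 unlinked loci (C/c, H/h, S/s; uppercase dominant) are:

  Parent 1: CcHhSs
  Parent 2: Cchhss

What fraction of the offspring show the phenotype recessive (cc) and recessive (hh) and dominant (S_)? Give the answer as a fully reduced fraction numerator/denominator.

CcHhSs gametes: CHS×1, CHs×1, ChS×1, Chs×1, cHS×1, cHs×1, chS×1, chs×1
Cchhss gametes: Chs×4, chs×4
CcHhSs×Cchhss grid (8·8=64): CCHhSs=4 CCHhss=4 CChhSs=4 CChhss=4 CcHhSs=8 CcHhss=8 CchhSs=8 Cchhss=8 ccHhSs=4 ccHhss=4 cchhSs=4 cchhss=4
cc hh S_ hits 4/64; gcd=4; 4÷4/64÷4 = 1/16

P(cc hh S_) = 1/16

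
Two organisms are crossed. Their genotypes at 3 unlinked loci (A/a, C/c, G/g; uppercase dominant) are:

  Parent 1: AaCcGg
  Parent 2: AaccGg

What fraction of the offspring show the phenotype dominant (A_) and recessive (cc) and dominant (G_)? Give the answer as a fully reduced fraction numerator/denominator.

P(A_ cc G_) = 9/32

AaCcGg gametes: ACG×1, ACg×1, AcG×1, Acg×1, aCG×1, aCg×1, acG×1, acg×1
AaccGg gametes: AcG×2, Acg×2, acG×2, acg×2
AaCcGg×AaccGg grid (8·8=64): AACcGG=2 AACcGg=4 AACcgg=2 AAccGG=2 AAccGg=4 AAccgg=2 AaCcGG=4 AaCcGg=8 AaCcgg=4 AaccGG=4 AaccGg=8 Aaccgg=4 aaCcGG=2 aaCcGg=4 aaCcgg=2 aaccGG=2 aaccGg=4 aaccgg=2
A_ cc G_ hits 18/64; gcd=2; 18÷2/64÷2 = 9/32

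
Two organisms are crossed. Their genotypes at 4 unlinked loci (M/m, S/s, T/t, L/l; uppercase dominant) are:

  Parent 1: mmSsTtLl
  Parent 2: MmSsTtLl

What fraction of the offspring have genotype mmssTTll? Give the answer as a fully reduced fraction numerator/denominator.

P(mmssTTll) = 1/128

mmSsTtLl gametes: mSTL×2, mSTl×2, mStL×2, mStl×2, msTL×2, msTl×2, mstL×2, mstl×2
MmSsTtLl gametes: MSTL×1, MSTl×1, MStL×1, MStl×1, MsTL×1, MsTl×1, MstL×1, Mstl×1, mSTL×1, mSTl×1, mStL×1, mStl×1, msTL×1, msTl×1, mstL×1, mstl×1
mmSsTtLl×MmSsTtLl grid (16·16=256): MmSSTTLL=2 MmSSTTLl=4 MmSSTTll=2 MmSSTtLL=4 MmSSTtLl=8 MmSSTtll=4 MmSSttLL=2 MmSSttLl=4 MmSSttll=2 MmSsTTLL=4 MmSsTTLl=8 MmSsTTll=4 MmSsTtLL=8 MmSsTtLl=16 MmSsTtll=8 MmSsttLL=4 MmSsttLl=8 MmSsttll=4 MmssTTLL=2 MmssTTLl=4 MmssTTll=2 MmssTtLL=4 MmssTtLl=8 MmssTtll=4 MmssttLL=2 MmssttLl=4 Mmssttll=2 mmSSTTLL=2 mmSSTTLl=4 mmSSTTll=2 mmSSTtLL=4 mmSSTtLl=8 mmSSTtll=4 mmSSttLL=2 mmSSttLl=4 mmSSttll=2 mmSsTTLL=4 mmSsTTLl=8 mmSsTTll=4 mmSsTtLL=8 mmSsTtLl=16 mmSsTtll=8 mmSsttLL=4 mmSsttLl=8 mmSsttll=4 mmssTTLL=2 mmssTTLl=4 mmssTTll=2 mmssTtLL=4 mmssTtLl=8 mmssTtll=4 mmssttLL=2 mmssttLl=4 mmssttll=2
mmssTTll hits 2/256; gcd=2; 2÷2/256÷2 = 1/128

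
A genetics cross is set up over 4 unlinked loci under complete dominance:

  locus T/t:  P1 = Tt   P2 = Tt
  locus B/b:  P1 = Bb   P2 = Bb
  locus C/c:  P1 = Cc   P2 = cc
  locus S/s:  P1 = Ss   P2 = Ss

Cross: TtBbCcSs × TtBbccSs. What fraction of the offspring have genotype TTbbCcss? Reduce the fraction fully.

P(TTbbCcss) = 1/128

TtBbCcSs gametes: TBCS×1, TBCs×1, TBcS×1, TBcs×1, TbCS×1, TbCs×1, TbcS×1, Tbcs×1, tBCS×1, tBCs×1, tBcS×1, tBcs×1, tbCS×1, tbCs×1, tbcS×1, tbcs×1
TtBbccSs gametes: TBcS×2, TBcs×2, TbcS×2, Tbcs×2, tBcS×2, tBcs×2, tbcS×2, tbcs×2
TtBbCcSs×TtBbccSs grid (16·16=256): TTBBCcSS=2 TTBBCcSs=4 TTBBCcss=2 TTBBccSS=2 TTBBccSs=4 TTBBccss=2 TTBbCcSS=4 TTBbCcSs=8 TTBbCcss=4 TTBbccSS=4 TTBbccSs=8 TTBbccss=4 TTbbCcSS=2 TTbbCcSs=4 TTbbCcss=2 TTbbccSS=2 TTbbccSs=4 TTbbccss=2 TtBBCcSS=4 TtBBCcSs=8 TtBBCcss=4 TtBBccSS=4 TtBBccSs=8 TtBBccss=4 TtBbCcSS=8 TtBbCcSs=16 TtBbCcss=8 TtBbccSS=8 TtBbccSs=16 TtBbccss=8 TtbbCcSS=4 TtbbCcSs=8 TtbbCcss=4 TtbbccSS=4 TtbbccSs=8 Ttbbccss=4 ttBBCcSS=2 ttBBCcSs=4 ttBBCcss=2 ttBBccSS=2 ttBBccSs=4 ttBBccss=2 ttBbCcSS=4 ttBbCcSs=8 ttBbCcss=4 ttBbccSS=4 ttBbccSs=8 ttBbccss=4 ttbbCcSS=2 ttbbCcSs=4 ttbbCcss=2 ttbbccSS=2 ttbbccSs=4 ttbbccss=2
TTbbCcss hits 2/256; gcd=2; 2÷2/256÷2 = 1/128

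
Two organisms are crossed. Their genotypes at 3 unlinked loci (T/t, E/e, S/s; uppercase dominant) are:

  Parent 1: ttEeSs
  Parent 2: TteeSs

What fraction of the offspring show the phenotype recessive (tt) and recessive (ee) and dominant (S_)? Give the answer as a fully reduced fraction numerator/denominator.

P(tt ee S_) = 3/16

ttEeSs gametes: tES×2, tEs×2, teS×2, tes×2
TteeSs gametes: TeS×2, Tes×2, teS×2, tes×2
ttEeSs×TteeSs grid (8·8=64): TtEeSS=4 TtEeSs=8 TtEess=4 TteeSS=4 TteeSs=8 Tteess=4 ttEeSS=4 ttEeSs=8 ttEess=4 tteeSS=4 tteeSs=8 tteess=4
tt ee S_ hits 12/64; gcd=4; 12÷4/64÷4 = 3/16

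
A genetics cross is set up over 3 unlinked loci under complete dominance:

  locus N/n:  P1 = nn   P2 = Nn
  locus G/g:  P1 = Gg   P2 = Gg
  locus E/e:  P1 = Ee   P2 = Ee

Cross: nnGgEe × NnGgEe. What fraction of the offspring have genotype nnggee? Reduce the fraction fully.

P(nnggee) = 1/32

nnGgEe gametes: nGE×2, nGe×2, ngE×2, nge×2
NnGgEe gametes: NGE×1, NGe×1, NgE×1, Nge×1, nGE×1, nGe×1, ngE×1, nge×1
nnGgEe×NnGgEe grid (8·8=64): NnGGEE=2 NnGGEe=4 NnGGee=2 NnGgEE=4 NnGgEe=8 NnGgee=4 NnggEE=2 NnggEe=4 Nnggee=2 nnGGEE=2 nnGGEe=4 nnGGee=2 nnGgEE=4 nnGgEe=8 nnGgee=4 nnggEE=2 nnggEe=4 nnggee=2
nnggee hits 2/64; gcd=2; 2÷2/64÷2 = 1/32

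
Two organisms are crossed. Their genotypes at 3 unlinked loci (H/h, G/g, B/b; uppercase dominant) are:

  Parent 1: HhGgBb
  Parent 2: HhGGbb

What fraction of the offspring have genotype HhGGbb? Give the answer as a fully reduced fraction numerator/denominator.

HhGgBb gametes: HGB×1, HGb×1, HgB×1, Hgb×1, hGB×1, hGb×1, hgB×1, hgb×1
HhGGbb gametes: HGb×4, hGb×4
HhGgBb×HhGGbb grid (8·8=64): HHGGBb=4 HHGGbb=4 HHGgBb=4 HHGgbb=4 HhGGBb=8 HhGGbb=8 HhGgBb=8 HhGgbb=8 hhGGBb=4 hhGGbb=4 hhGgBb=4 hhGgbb=4
HhGGbb hits 8/64; gcd=8; 8÷8/64÷8 = 1/8

P(HhGGbb) = 1/8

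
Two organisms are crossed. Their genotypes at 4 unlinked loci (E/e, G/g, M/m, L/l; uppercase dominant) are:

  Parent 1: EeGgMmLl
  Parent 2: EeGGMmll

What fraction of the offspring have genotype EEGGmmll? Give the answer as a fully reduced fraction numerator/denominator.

P(EEGGmmll) = 1/64

EeGgMmLl gametes: EGML×1, EGMl×1, EGmL×1, EGml×1, EgML×1, EgMl×1, EgmL×1, Egml×1, eGML×1, eGMl×1, eGmL×1, eGml×1, egML×1, egMl×1, egmL×1, egml×1
EeGGMmll gametes: EGMl×4, EGml×4, eGMl×4, eGml×4
EeGgMmLl×EeGGMmll grid (16·16=256): EEGGMMLl=4 EEGGMMll=4 EEGGMmLl=8 EEGGMmll=8 EEGGmmLl=4 EEGGmmll=4 EEGgMMLl=4 EEGgMMll=4 EEGgMmLl=8 EEGgMmll=8 EEGgmmLl=4 EEGgmmll=4 EeGGMMLl=8 EeGGMMll=8 EeGGMmLl=16 EeGGMmll=16 EeGGmmLl=8 EeGGmmll=8 EeGgMMLl=8 EeGgMMll=8 EeGgMmLl=16 EeGgMmll=16 EeGgmmLl=8 EeGgmmll=8 eeGGMMLl=4 eeGGMMll=4 eeGGMmLl=8 eeGGMmll=8 eeGGmmLl=4 eeGGmmll=4 eeGgMMLl=4 eeGgMMll=4 eeGgMmLl=8 eeGgMmll=8 eeGgmmLl=4 eeGgmmll=4
EEGGmmll hits 4/256; gcd=4; 4÷4/256÷4 = 1/64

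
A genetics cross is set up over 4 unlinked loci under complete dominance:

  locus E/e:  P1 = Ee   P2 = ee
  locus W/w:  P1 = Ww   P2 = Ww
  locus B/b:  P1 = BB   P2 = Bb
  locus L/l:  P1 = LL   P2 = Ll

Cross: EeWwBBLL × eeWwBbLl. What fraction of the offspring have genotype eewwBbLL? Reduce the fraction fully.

P(eewwBbLL) = 1/32

EeWwBBLL gametes: EWBL×4, EwBL×4, eWBL×4, ewBL×4
eeWwBbLl gametes: eWBL×2, eWBl×2, eWbL×2, eWbl×2, ewBL×2, ewBl×2, ewbL×2, ewbl×2
EeWwBBLL×eeWwBbLl grid (16·16=256): EeWWBBLL=8 EeWWBBLl=8 EeWWBbLL=8 EeWWBbLl=8 EeWwBBLL=16 EeWwBBLl=16 EeWwBbLL=16 EeWwBbLl=16 EewwBBLL=8 EewwBBLl=8 EewwBbLL=8 EewwBbLl=8 eeWWBBLL=8 eeWWBBLl=8 eeWWBbLL=8 eeWWBbLl=8 eeWwBBLL=16 eeWwBBLl=16 eeWwBbLL=16 eeWwBbLl=16 eewwBBLL=8 eewwBBLl=8 eewwBbLL=8 eewwBbLl=8
eewwBbLL hits 8/256; gcd=8; 8÷8/256÷8 = 1/32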